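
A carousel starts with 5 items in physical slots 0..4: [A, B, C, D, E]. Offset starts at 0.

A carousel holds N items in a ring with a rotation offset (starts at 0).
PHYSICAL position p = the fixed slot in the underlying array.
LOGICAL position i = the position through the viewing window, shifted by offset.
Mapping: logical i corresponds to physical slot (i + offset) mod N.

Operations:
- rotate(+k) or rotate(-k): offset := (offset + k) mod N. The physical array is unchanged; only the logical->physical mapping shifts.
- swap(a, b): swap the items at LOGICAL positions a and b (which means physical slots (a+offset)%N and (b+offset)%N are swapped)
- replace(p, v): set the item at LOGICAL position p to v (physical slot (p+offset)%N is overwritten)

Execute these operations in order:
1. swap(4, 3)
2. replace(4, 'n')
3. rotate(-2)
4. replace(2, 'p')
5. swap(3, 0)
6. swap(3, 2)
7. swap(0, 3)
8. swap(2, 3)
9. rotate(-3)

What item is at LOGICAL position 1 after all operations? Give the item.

After op 1 (swap(4, 3)): offset=0, physical=[A,B,C,E,D], logical=[A,B,C,E,D]
After op 2 (replace(4, 'n')): offset=0, physical=[A,B,C,E,n], logical=[A,B,C,E,n]
After op 3 (rotate(-2)): offset=3, physical=[A,B,C,E,n], logical=[E,n,A,B,C]
After op 4 (replace(2, 'p')): offset=3, physical=[p,B,C,E,n], logical=[E,n,p,B,C]
After op 5 (swap(3, 0)): offset=3, physical=[p,E,C,B,n], logical=[B,n,p,E,C]
After op 6 (swap(3, 2)): offset=3, physical=[E,p,C,B,n], logical=[B,n,E,p,C]
After op 7 (swap(0, 3)): offset=3, physical=[E,B,C,p,n], logical=[p,n,E,B,C]
After op 8 (swap(2, 3)): offset=3, physical=[B,E,C,p,n], logical=[p,n,B,E,C]
After op 9 (rotate(-3)): offset=0, physical=[B,E,C,p,n], logical=[B,E,C,p,n]

Answer: E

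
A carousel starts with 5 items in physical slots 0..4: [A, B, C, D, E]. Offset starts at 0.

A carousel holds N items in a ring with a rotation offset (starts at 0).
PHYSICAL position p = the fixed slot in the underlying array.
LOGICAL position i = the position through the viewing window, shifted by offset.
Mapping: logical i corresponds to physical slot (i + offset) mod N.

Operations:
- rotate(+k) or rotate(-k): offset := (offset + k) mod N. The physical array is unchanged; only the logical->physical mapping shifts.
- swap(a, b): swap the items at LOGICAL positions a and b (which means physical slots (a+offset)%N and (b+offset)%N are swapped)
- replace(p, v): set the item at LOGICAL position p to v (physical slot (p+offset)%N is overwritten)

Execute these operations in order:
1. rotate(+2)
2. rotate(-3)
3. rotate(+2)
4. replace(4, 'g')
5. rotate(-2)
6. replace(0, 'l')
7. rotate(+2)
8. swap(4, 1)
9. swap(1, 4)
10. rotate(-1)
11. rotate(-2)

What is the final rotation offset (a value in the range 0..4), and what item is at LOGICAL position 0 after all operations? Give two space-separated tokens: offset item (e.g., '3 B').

Answer: 3 D

Derivation:
After op 1 (rotate(+2)): offset=2, physical=[A,B,C,D,E], logical=[C,D,E,A,B]
After op 2 (rotate(-3)): offset=4, physical=[A,B,C,D,E], logical=[E,A,B,C,D]
After op 3 (rotate(+2)): offset=1, physical=[A,B,C,D,E], logical=[B,C,D,E,A]
After op 4 (replace(4, 'g')): offset=1, physical=[g,B,C,D,E], logical=[B,C,D,E,g]
After op 5 (rotate(-2)): offset=4, physical=[g,B,C,D,E], logical=[E,g,B,C,D]
After op 6 (replace(0, 'l')): offset=4, physical=[g,B,C,D,l], logical=[l,g,B,C,D]
After op 7 (rotate(+2)): offset=1, physical=[g,B,C,D,l], logical=[B,C,D,l,g]
After op 8 (swap(4, 1)): offset=1, physical=[C,B,g,D,l], logical=[B,g,D,l,C]
After op 9 (swap(1, 4)): offset=1, physical=[g,B,C,D,l], logical=[B,C,D,l,g]
After op 10 (rotate(-1)): offset=0, physical=[g,B,C,D,l], logical=[g,B,C,D,l]
After op 11 (rotate(-2)): offset=3, physical=[g,B,C,D,l], logical=[D,l,g,B,C]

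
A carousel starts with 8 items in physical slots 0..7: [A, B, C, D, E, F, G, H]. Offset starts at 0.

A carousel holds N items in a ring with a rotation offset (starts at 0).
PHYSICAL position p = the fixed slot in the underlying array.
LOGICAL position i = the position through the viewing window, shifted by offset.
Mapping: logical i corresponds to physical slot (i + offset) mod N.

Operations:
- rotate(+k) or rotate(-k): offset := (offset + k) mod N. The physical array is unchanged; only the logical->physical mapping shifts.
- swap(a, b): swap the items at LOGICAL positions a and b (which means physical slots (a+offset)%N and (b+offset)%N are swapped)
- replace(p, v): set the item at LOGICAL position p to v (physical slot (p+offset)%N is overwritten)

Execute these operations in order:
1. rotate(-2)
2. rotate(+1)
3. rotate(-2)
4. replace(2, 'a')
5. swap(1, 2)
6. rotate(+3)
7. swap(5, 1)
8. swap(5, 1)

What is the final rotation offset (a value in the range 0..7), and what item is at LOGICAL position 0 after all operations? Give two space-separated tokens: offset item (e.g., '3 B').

After op 1 (rotate(-2)): offset=6, physical=[A,B,C,D,E,F,G,H], logical=[G,H,A,B,C,D,E,F]
After op 2 (rotate(+1)): offset=7, physical=[A,B,C,D,E,F,G,H], logical=[H,A,B,C,D,E,F,G]
After op 3 (rotate(-2)): offset=5, physical=[A,B,C,D,E,F,G,H], logical=[F,G,H,A,B,C,D,E]
After op 4 (replace(2, 'a')): offset=5, physical=[A,B,C,D,E,F,G,a], logical=[F,G,a,A,B,C,D,E]
After op 5 (swap(1, 2)): offset=5, physical=[A,B,C,D,E,F,a,G], logical=[F,a,G,A,B,C,D,E]
After op 6 (rotate(+3)): offset=0, physical=[A,B,C,D,E,F,a,G], logical=[A,B,C,D,E,F,a,G]
After op 7 (swap(5, 1)): offset=0, physical=[A,F,C,D,E,B,a,G], logical=[A,F,C,D,E,B,a,G]
After op 8 (swap(5, 1)): offset=0, physical=[A,B,C,D,E,F,a,G], logical=[A,B,C,D,E,F,a,G]

Answer: 0 A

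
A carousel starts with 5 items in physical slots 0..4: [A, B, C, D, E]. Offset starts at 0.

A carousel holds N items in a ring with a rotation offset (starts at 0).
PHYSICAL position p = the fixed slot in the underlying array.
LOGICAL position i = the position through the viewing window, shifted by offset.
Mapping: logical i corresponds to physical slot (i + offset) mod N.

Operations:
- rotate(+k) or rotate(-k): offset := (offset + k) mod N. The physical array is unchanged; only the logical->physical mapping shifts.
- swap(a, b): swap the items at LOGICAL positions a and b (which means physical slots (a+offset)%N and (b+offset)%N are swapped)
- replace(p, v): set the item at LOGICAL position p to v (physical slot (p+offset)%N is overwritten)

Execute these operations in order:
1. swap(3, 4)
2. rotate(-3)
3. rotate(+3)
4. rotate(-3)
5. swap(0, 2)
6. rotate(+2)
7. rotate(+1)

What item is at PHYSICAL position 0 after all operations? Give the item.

After op 1 (swap(3, 4)): offset=0, physical=[A,B,C,E,D], logical=[A,B,C,E,D]
After op 2 (rotate(-3)): offset=2, physical=[A,B,C,E,D], logical=[C,E,D,A,B]
After op 3 (rotate(+3)): offset=0, physical=[A,B,C,E,D], logical=[A,B,C,E,D]
After op 4 (rotate(-3)): offset=2, physical=[A,B,C,E,D], logical=[C,E,D,A,B]
After op 5 (swap(0, 2)): offset=2, physical=[A,B,D,E,C], logical=[D,E,C,A,B]
After op 6 (rotate(+2)): offset=4, physical=[A,B,D,E,C], logical=[C,A,B,D,E]
After op 7 (rotate(+1)): offset=0, physical=[A,B,D,E,C], logical=[A,B,D,E,C]

Answer: A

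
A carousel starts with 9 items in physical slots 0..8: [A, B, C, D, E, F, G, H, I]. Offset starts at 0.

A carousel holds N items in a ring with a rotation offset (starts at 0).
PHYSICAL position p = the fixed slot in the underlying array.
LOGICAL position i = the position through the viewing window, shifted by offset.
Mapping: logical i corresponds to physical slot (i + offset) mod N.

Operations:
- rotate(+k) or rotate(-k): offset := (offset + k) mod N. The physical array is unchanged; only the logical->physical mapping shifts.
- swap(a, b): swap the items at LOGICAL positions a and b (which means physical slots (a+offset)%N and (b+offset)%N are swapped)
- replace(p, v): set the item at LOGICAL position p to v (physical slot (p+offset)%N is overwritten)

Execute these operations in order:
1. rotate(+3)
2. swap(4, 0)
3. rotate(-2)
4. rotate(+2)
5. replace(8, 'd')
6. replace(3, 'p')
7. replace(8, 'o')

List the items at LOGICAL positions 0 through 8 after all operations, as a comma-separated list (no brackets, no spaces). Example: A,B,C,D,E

After op 1 (rotate(+3)): offset=3, physical=[A,B,C,D,E,F,G,H,I], logical=[D,E,F,G,H,I,A,B,C]
After op 2 (swap(4, 0)): offset=3, physical=[A,B,C,H,E,F,G,D,I], logical=[H,E,F,G,D,I,A,B,C]
After op 3 (rotate(-2)): offset=1, physical=[A,B,C,H,E,F,G,D,I], logical=[B,C,H,E,F,G,D,I,A]
After op 4 (rotate(+2)): offset=3, physical=[A,B,C,H,E,F,G,D,I], logical=[H,E,F,G,D,I,A,B,C]
After op 5 (replace(8, 'd')): offset=3, physical=[A,B,d,H,E,F,G,D,I], logical=[H,E,F,G,D,I,A,B,d]
After op 6 (replace(3, 'p')): offset=3, physical=[A,B,d,H,E,F,p,D,I], logical=[H,E,F,p,D,I,A,B,d]
After op 7 (replace(8, 'o')): offset=3, physical=[A,B,o,H,E,F,p,D,I], logical=[H,E,F,p,D,I,A,B,o]

Answer: H,E,F,p,D,I,A,B,o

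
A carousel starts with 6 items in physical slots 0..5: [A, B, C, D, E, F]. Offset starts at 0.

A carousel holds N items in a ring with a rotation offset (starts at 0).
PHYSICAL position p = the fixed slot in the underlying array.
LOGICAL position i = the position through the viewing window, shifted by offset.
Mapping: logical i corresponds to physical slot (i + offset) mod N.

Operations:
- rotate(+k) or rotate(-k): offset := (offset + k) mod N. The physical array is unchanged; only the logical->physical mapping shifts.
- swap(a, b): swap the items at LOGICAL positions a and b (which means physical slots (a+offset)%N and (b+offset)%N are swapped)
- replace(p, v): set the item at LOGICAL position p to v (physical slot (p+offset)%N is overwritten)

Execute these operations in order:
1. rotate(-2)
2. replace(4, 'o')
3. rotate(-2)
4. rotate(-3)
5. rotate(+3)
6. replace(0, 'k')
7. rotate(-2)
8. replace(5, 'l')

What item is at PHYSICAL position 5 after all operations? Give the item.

Answer: l

Derivation:
After op 1 (rotate(-2)): offset=4, physical=[A,B,C,D,E,F], logical=[E,F,A,B,C,D]
After op 2 (replace(4, 'o')): offset=4, physical=[A,B,o,D,E,F], logical=[E,F,A,B,o,D]
After op 3 (rotate(-2)): offset=2, physical=[A,B,o,D,E,F], logical=[o,D,E,F,A,B]
After op 4 (rotate(-3)): offset=5, physical=[A,B,o,D,E,F], logical=[F,A,B,o,D,E]
After op 5 (rotate(+3)): offset=2, physical=[A,B,o,D,E,F], logical=[o,D,E,F,A,B]
After op 6 (replace(0, 'k')): offset=2, physical=[A,B,k,D,E,F], logical=[k,D,E,F,A,B]
After op 7 (rotate(-2)): offset=0, physical=[A,B,k,D,E,F], logical=[A,B,k,D,E,F]
After op 8 (replace(5, 'l')): offset=0, physical=[A,B,k,D,E,l], logical=[A,B,k,D,E,l]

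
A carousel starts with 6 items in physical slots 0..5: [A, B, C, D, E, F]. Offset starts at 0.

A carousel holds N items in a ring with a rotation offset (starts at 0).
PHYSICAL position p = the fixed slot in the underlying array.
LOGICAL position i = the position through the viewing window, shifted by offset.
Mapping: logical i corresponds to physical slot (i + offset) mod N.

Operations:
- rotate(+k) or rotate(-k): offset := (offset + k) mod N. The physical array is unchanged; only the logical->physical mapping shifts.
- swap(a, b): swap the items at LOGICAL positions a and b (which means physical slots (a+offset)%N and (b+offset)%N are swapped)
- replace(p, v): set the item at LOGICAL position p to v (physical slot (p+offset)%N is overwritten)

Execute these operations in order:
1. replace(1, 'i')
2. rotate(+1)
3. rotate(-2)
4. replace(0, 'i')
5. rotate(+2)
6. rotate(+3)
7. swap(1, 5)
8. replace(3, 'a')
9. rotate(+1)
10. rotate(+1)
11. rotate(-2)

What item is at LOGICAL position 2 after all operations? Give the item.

Answer: A

Derivation:
After op 1 (replace(1, 'i')): offset=0, physical=[A,i,C,D,E,F], logical=[A,i,C,D,E,F]
After op 2 (rotate(+1)): offset=1, physical=[A,i,C,D,E,F], logical=[i,C,D,E,F,A]
After op 3 (rotate(-2)): offset=5, physical=[A,i,C,D,E,F], logical=[F,A,i,C,D,E]
After op 4 (replace(0, 'i')): offset=5, physical=[A,i,C,D,E,i], logical=[i,A,i,C,D,E]
After op 5 (rotate(+2)): offset=1, physical=[A,i,C,D,E,i], logical=[i,C,D,E,i,A]
After op 6 (rotate(+3)): offset=4, physical=[A,i,C,D,E,i], logical=[E,i,A,i,C,D]
After op 7 (swap(1, 5)): offset=4, physical=[A,i,C,i,E,D], logical=[E,D,A,i,C,i]
After op 8 (replace(3, 'a')): offset=4, physical=[A,a,C,i,E,D], logical=[E,D,A,a,C,i]
After op 9 (rotate(+1)): offset=5, physical=[A,a,C,i,E,D], logical=[D,A,a,C,i,E]
After op 10 (rotate(+1)): offset=0, physical=[A,a,C,i,E,D], logical=[A,a,C,i,E,D]
After op 11 (rotate(-2)): offset=4, physical=[A,a,C,i,E,D], logical=[E,D,A,a,C,i]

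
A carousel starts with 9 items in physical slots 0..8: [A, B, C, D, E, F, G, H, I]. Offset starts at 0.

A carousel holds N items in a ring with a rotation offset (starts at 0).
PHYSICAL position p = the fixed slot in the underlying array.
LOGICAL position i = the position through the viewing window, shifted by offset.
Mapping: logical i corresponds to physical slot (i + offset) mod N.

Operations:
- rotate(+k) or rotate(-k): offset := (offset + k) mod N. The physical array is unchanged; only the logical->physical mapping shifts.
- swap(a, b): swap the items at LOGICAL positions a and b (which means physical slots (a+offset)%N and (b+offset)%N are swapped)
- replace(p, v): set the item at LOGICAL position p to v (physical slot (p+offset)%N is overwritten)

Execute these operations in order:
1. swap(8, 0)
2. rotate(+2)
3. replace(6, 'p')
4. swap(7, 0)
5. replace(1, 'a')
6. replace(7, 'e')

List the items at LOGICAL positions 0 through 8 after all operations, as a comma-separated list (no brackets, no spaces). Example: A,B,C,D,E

Answer: I,a,E,F,G,H,p,e,B

Derivation:
After op 1 (swap(8, 0)): offset=0, physical=[I,B,C,D,E,F,G,H,A], logical=[I,B,C,D,E,F,G,H,A]
After op 2 (rotate(+2)): offset=2, physical=[I,B,C,D,E,F,G,H,A], logical=[C,D,E,F,G,H,A,I,B]
After op 3 (replace(6, 'p')): offset=2, physical=[I,B,C,D,E,F,G,H,p], logical=[C,D,E,F,G,H,p,I,B]
After op 4 (swap(7, 0)): offset=2, physical=[C,B,I,D,E,F,G,H,p], logical=[I,D,E,F,G,H,p,C,B]
After op 5 (replace(1, 'a')): offset=2, physical=[C,B,I,a,E,F,G,H,p], logical=[I,a,E,F,G,H,p,C,B]
After op 6 (replace(7, 'e')): offset=2, physical=[e,B,I,a,E,F,G,H,p], logical=[I,a,E,F,G,H,p,e,B]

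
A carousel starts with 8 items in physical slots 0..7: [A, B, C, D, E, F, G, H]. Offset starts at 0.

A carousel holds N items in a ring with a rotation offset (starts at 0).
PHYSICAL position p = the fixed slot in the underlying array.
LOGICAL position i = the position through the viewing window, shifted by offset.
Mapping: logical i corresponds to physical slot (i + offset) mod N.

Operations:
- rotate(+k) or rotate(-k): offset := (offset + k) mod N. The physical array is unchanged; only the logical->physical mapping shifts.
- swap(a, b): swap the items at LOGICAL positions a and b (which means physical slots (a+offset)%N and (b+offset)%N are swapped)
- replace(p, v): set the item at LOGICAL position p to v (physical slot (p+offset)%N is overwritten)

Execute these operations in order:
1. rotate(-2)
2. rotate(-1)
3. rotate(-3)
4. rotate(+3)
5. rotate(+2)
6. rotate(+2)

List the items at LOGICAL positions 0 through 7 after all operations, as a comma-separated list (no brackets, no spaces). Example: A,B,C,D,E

After op 1 (rotate(-2)): offset=6, physical=[A,B,C,D,E,F,G,H], logical=[G,H,A,B,C,D,E,F]
After op 2 (rotate(-1)): offset=5, physical=[A,B,C,D,E,F,G,H], logical=[F,G,H,A,B,C,D,E]
After op 3 (rotate(-3)): offset=2, physical=[A,B,C,D,E,F,G,H], logical=[C,D,E,F,G,H,A,B]
After op 4 (rotate(+3)): offset=5, physical=[A,B,C,D,E,F,G,H], logical=[F,G,H,A,B,C,D,E]
After op 5 (rotate(+2)): offset=7, physical=[A,B,C,D,E,F,G,H], logical=[H,A,B,C,D,E,F,G]
After op 6 (rotate(+2)): offset=1, physical=[A,B,C,D,E,F,G,H], logical=[B,C,D,E,F,G,H,A]

Answer: B,C,D,E,F,G,H,A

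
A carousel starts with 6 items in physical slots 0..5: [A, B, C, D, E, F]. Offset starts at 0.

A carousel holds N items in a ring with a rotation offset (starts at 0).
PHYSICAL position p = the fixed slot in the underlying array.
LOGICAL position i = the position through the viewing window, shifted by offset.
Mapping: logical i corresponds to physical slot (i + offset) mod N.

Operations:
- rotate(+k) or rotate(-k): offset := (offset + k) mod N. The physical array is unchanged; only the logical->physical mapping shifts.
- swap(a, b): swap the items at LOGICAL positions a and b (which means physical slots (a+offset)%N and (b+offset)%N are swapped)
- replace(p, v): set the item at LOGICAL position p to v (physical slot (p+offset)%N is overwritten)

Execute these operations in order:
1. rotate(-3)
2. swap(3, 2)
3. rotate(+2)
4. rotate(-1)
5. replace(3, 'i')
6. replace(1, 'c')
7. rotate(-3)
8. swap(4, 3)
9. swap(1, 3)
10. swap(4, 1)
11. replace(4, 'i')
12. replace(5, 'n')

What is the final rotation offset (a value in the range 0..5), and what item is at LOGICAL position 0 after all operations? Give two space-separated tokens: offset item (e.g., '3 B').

After op 1 (rotate(-3)): offset=3, physical=[A,B,C,D,E,F], logical=[D,E,F,A,B,C]
After op 2 (swap(3, 2)): offset=3, physical=[F,B,C,D,E,A], logical=[D,E,A,F,B,C]
After op 3 (rotate(+2)): offset=5, physical=[F,B,C,D,E,A], logical=[A,F,B,C,D,E]
After op 4 (rotate(-1)): offset=4, physical=[F,B,C,D,E,A], logical=[E,A,F,B,C,D]
After op 5 (replace(3, 'i')): offset=4, physical=[F,i,C,D,E,A], logical=[E,A,F,i,C,D]
After op 6 (replace(1, 'c')): offset=4, physical=[F,i,C,D,E,c], logical=[E,c,F,i,C,D]
After op 7 (rotate(-3)): offset=1, physical=[F,i,C,D,E,c], logical=[i,C,D,E,c,F]
After op 8 (swap(4, 3)): offset=1, physical=[F,i,C,D,c,E], logical=[i,C,D,c,E,F]
After op 9 (swap(1, 3)): offset=1, physical=[F,i,c,D,C,E], logical=[i,c,D,C,E,F]
After op 10 (swap(4, 1)): offset=1, physical=[F,i,E,D,C,c], logical=[i,E,D,C,c,F]
After op 11 (replace(4, 'i')): offset=1, physical=[F,i,E,D,C,i], logical=[i,E,D,C,i,F]
After op 12 (replace(5, 'n')): offset=1, physical=[n,i,E,D,C,i], logical=[i,E,D,C,i,n]

Answer: 1 i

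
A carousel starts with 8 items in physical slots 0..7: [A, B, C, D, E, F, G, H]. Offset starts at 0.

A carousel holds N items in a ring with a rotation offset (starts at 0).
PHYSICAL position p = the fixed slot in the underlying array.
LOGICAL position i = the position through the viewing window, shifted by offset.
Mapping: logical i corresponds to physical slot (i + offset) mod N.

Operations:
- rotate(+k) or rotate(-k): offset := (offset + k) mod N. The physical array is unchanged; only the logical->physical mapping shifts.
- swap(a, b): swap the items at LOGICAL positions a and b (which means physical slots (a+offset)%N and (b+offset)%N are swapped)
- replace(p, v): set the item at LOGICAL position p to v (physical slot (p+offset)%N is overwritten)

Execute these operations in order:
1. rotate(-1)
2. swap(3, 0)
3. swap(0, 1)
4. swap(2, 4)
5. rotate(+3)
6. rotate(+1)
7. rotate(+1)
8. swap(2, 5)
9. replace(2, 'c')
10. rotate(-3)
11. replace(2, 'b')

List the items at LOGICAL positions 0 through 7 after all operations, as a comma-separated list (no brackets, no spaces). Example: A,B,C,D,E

After op 1 (rotate(-1)): offset=7, physical=[A,B,C,D,E,F,G,H], logical=[H,A,B,C,D,E,F,G]
After op 2 (swap(3, 0)): offset=7, physical=[A,B,H,D,E,F,G,C], logical=[C,A,B,H,D,E,F,G]
After op 3 (swap(0, 1)): offset=7, physical=[C,B,H,D,E,F,G,A], logical=[A,C,B,H,D,E,F,G]
After op 4 (swap(2, 4)): offset=7, physical=[C,D,H,B,E,F,G,A], logical=[A,C,D,H,B,E,F,G]
After op 5 (rotate(+3)): offset=2, physical=[C,D,H,B,E,F,G,A], logical=[H,B,E,F,G,A,C,D]
After op 6 (rotate(+1)): offset=3, physical=[C,D,H,B,E,F,G,A], logical=[B,E,F,G,A,C,D,H]
After op 7 (rotate(+1)): offset=4, physical=[C,D,H,B,E,F,G,A], logical=[E,F,G,A,C,D,H,B]
After op 8 (swap(2, 5)): offset=4, physical=[C,G,H,B,E,F,D,A], logical=[E,F,D,A,C,G,H,B]
After op 9 (replace(2, 'c')): offset=4, physical=[C,G,H,B,E,F,c,A], logical=[E,F,c,A,C,G,H,B]
After op 10 (rotate(-3)): offset=1, physical=[C,G,H,B,E,F,c,A], logical=[G,H,B,E,F,c,A,C]
After op 11 (replace(2, 'b')): offset=1, physical=[C,G,H,b,E,F,c,A], logical=[G,H,b,E,F,c,A,C]

Answer: G,H,b,E,F,c,A,C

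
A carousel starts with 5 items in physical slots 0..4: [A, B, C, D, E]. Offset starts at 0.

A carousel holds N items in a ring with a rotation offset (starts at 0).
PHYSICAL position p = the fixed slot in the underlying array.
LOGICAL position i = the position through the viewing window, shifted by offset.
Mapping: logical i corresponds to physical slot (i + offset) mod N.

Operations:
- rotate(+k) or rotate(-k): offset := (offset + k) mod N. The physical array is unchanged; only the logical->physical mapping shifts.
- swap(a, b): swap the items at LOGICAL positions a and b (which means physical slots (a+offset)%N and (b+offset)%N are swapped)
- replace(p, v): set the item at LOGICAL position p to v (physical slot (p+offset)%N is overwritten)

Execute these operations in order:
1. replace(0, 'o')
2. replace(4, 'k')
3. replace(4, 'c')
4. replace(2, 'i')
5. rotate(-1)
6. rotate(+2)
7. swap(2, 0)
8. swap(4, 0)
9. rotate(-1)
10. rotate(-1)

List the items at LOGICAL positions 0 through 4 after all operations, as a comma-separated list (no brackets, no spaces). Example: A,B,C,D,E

After op 1 (replace(0, 'o')): offset=0, physical=[o,B,C,D,E], logical=[o,B,C,D,E]
After op 2 (replace(4, 'k')): offset=0, physical=[o,B,C,D,k], logical=[o,B,C,D,k]
After op 3 (replace(4, 'c')): offset=0, physical=[o,B,C,D,c], logical=[o,B,C,D,c]
After op 4 (replace(2, 'i')): offset=0, physical=[o,B,i,D,c], logical=[o,B,i,D,c]
After op 5 (rotate(-1)): offset=4, physical=[o,B,i,D,c], logical=[c,o,B,i,D]
After op 6 (rotate(+2)): offset=1, physical=[o,B,i,D,c], logical=[B,i,D,c,o]
After op 7 (swap(2, 0)): offset=1, physical=[o,D,i,B,c], logical=[D,i,B,c,o]
After op 8 (swap(4, 0)): offset=1, physical=[D,o,i,B,c], logical=[o,i,B,c,D]
After op 9 (rotate(-1)): offset=0, physical=[D,o,i,B,c], logical=[D,o,i,B,c]
After op 10 (rotate(-1)): offset=4, physical=[D,o,i,B,c], logical=[c,D,o,i,B]

Answer: c,D,o,i,B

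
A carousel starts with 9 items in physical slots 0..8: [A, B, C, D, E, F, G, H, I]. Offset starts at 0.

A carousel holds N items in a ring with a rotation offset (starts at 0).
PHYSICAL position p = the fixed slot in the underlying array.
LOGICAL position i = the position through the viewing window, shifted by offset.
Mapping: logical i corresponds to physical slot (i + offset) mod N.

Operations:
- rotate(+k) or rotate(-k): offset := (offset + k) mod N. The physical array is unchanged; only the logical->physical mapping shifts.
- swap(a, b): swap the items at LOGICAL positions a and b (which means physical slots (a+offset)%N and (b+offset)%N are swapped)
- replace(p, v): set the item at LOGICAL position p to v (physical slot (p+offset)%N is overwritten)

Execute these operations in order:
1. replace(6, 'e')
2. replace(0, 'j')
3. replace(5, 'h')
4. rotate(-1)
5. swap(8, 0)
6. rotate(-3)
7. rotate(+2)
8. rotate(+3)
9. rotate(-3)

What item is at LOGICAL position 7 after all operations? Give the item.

After op 1 (replace(6, 'e')): offset=0, physical=[A,B,C,D,E,F,e,H,I], logical=[A,B,C,D,E,F,e,H,I]
After op 2 (replace(0, 'j')): offset=0, physical=[j,B,C,D,E,F,e,H,I], logical=[j,B,C,D,E,F,e,H,I]
After op 3 (replace(5, 'h')): offset=0, physical=[j,B,C,D,E,h,e,H,I], logical=[j,B,C,D,E,h,e,H,I]
After op 4 (rotate(-1)): offset=8, physical=[j,B,C,D,E,h,e,H,I], logical=[I,j,B,C,D,E,h,e,H]
After op 5 (swap(8, 0)): offset=8, physical=[j,B,C,D,E,h,e,I,H], logical=[H,j,B,C,D,E,h,e,I]
After op 6 (rotate(-3)): offset=5, physical=[j,B,C,D,E,h,e,I,H], logical=[h,e,I,H,j,B,C,D,E]
After op 7 (rotate(+2)): offset=7, physical=[j,B,C,D,E,h,e,I,H], logical=[I,H,j,B,C,D,E,h,e]
After op 8 (rotate(+3)): offset=1, physical=[j,B,C,D,E,h,e,I,H], logical=[B,C,D,E,h,e,I,H,j]
After op 9 (rotate(-3)): offset=7, physical=[j,B,C,D,E,h,e,I,H], logical=[I,H,j,B,C,D,E,h,e]

Answer: h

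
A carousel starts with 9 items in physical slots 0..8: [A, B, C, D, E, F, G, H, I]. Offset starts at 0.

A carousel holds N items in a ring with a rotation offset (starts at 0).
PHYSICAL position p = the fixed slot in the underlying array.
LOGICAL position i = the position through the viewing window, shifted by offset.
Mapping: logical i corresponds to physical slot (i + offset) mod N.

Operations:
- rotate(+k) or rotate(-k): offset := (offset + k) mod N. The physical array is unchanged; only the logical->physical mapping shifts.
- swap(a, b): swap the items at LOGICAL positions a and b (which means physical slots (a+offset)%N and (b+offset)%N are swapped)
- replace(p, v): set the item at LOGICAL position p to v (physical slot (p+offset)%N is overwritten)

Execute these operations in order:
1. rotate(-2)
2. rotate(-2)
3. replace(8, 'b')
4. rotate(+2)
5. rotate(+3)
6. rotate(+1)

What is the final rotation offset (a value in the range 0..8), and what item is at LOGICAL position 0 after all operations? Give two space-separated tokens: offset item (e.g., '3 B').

After op 1 (rotate(-2)): offset=7, physical=[A,B,C,D,E,F,G,H,I], logical=[H,I,A,B,C,D,E,F,G]
After op 2 (rotate(-2)): offset=5, physical=[A,B,C,D,E,F,G,H,I], logical=[F,G,H,I,A,B,C,D,E]
After op 3 (replace(8, 'b')): offset=5, physical=[A,B,C,D,b,F,G,H,I], logical=[F,G,H,I,A,B,C,D,b]
After op 4 (rotate(+2)): offset=7, physical=[A,B,C,D,b,F,G,H,I], logical=[H,I,A,B,C,D,b,F,G]
After op 5 (rotate(+3)): offset=1, physical=[A,B,C,D,b,F,G,H,I], logical=[B,C,D,b,F,G,H,I,A]
After op 6 (rotate(+1)): offset=2, physical=[A,B,C,D,b,F,G,H,I], logical=[C,D,b,F,G,H,I,A,B]

Answer: 2 C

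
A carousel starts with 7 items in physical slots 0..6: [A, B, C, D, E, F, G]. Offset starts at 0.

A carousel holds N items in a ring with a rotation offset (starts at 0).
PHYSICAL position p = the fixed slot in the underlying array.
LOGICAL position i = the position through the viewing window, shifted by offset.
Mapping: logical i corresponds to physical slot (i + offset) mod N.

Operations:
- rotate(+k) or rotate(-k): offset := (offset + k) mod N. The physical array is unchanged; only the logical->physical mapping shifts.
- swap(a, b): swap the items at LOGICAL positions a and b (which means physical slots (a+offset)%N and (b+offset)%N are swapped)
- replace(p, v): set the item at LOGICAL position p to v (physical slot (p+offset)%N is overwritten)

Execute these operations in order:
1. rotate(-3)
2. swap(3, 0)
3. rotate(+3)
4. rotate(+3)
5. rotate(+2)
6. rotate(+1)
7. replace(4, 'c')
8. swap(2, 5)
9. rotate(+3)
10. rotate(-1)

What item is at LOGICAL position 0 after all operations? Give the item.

Answer: A

Derivation:
After op 1 (rotate(-3)): offset=4, physical=[A,B,C,D,E,F,G], logical=[E,F,G,A,B,C,D]
After op 2 (swap(3, 0)): offset=4, physical=[E,B,C,D,A,F,G], logical=[A,F,G,E,B,C,D]
After op 3 (rotate(+3)): offset=0, physical=[E,B,C,D,A,F,G], logical=[E,B,C,D,A,F,G]
After op 4 (rotate(+3)): offset=3, physical=[E,B,C,D,A,F,G], logical=[D,A,F,G,E,B,C]
After op 5 (rotate(+2)): offset=5, physical=[E,B,C,D,A,F,G], logical=[F,G,E,B,C,D,A]
After op 6 (rotate(+1)): offset=6, physical=[E,B,C,D,A,F,G], logical=[G,E,B,C,D,A,F]
After op 7 (replace(4, 'c')): offset=6, physical=[E,B,C,c,A,F,G], logical=[G,E,B,C,c,A,F]
After op 8 (swap(2, 5)): offset=6, physical=[E,A,C,c,B,F,G], logical=[G,E,A,C,c,B,F]
After op 9 (rotate(+3)): offset=2, physical=[E,A,C,c,B,F,G], logical=[C,c,B,F,G,E,A]
After op 10 (rotate(-1)): offset=1, physical=[E,A,C,c,B,F,G], logical=[A,C,c,B,F,G,E]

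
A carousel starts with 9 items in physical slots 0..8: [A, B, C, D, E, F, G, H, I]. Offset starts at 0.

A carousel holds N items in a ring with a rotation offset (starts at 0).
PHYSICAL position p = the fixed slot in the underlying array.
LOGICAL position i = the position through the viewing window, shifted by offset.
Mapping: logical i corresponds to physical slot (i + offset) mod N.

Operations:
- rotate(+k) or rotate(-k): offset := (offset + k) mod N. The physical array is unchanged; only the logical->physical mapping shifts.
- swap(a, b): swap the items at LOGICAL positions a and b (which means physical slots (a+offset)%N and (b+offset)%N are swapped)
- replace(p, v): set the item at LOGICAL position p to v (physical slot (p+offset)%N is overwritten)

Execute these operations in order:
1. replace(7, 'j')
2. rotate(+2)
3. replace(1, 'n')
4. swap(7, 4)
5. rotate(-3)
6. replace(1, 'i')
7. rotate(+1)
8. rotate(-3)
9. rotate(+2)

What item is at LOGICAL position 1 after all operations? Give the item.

Answer: i

Derivation:
After op 1 (replace(7, 'j')): offset=0, physical=[A,B,C,D,E,F,G,j,I], logical=[A,B,C,D,E,F,G,j,I]
After op 2 (rotate(+2)): offset=2, physical=[A,B,C,D,E,F,G,j,I], logical=[C,D,E,F,G,j,I,A,B]
After op 3 (replace(1, 'n')): offset=2, physical=[A,B,C,n,E,F,G,j,I], logical=[C,n,E,F,G,j,I,A,B]
After op 4 (swap(7, 4)): offset=2, physical=[G,B,C,n,E,F,A,j,I], logical=[C,n,E,F,A,j,I,G,B]
After op 5 (rotate(-3)): offset=8, physical=[G,B,C,n,E,F,A,j,I], logical=[I,G,B,C,n,E,F,A,j]
After op 6 (replace(1, 'i')): offset=8, physical=[i,B,C,n,E,F,A,j,I], logical=[I,i,B,C,n,E,F,A,j]
After op 7 (rotate(+1)): offset=0, physical=[i,B,C,n,E,F,A,j,I], logical=[i,B,C,n,E,F,A,j,I]
After op 8 (rotate(-3)): offset=6, physical=[i,B,C,n,E,F,A,j,I], logical=[A,j,I,i,B,C,n,E,F]
After op 9 (rotate(+2)): offset=8, physical=[i,B,C,n,E,F,A,j,I], logical=[I,i,B,C,n,E,F,A,j]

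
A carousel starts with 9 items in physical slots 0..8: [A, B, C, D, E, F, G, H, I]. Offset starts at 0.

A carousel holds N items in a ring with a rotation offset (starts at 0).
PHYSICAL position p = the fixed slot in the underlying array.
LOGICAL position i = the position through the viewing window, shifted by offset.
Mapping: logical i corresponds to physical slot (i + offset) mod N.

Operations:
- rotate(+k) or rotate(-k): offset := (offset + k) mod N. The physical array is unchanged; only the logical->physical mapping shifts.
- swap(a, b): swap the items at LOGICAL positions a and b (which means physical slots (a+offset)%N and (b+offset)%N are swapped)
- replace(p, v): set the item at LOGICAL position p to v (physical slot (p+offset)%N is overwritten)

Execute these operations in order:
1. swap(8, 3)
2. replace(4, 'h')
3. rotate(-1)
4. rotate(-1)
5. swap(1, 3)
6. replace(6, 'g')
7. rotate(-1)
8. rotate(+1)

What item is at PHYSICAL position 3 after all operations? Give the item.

Answer: I

Derivation:
After op 1 (swap(8, 3)): offset=0, physical=[A,B,C,I,E,F,G,H,D], logical=[A,B,C,I,E,F,G,H,D]
After op 2 (replace(4, 'h')): offset=0, physical=[A,B,C,I,h,F,G,H,D], logical=[A,B,C,I,h,F,G,H,D]
After op 3 (rotate(-1)): offset=8, physical=[A,B,C,I,h,F,G,H,D], logical=[D,A,B,C,I,h,F,G,H]
After op 4 (rotate(-1)): offset=7, physical=[A,B,C,I,h,F,G,H,D], logical=[H,D,A,B,C,I,h,F,G]
After op 5 (swap(1, 3)): offset=7, physical=[A,D,C,I,h,F,G,H,B], logical=[H,B,A,D,C,I,h,F,G]
After op 6 (replace(6, 'g')): offset=7, physical=[A,D,C,I,g,F,G,H,B], logical=[H,B,A,D,C,I,g,F,G]
After op 7 (rotate(-1)): offset=6, physical=[A,D,C,I,g,F,G,H,B], logical=[G,H,B,A,D,C,I,g,F]
After op 8 (rotate(+1)): offset=7, physical=[A,D,C,I,g,F,G,H,B], logical=[H,B,A,D,C,I,g,F,G]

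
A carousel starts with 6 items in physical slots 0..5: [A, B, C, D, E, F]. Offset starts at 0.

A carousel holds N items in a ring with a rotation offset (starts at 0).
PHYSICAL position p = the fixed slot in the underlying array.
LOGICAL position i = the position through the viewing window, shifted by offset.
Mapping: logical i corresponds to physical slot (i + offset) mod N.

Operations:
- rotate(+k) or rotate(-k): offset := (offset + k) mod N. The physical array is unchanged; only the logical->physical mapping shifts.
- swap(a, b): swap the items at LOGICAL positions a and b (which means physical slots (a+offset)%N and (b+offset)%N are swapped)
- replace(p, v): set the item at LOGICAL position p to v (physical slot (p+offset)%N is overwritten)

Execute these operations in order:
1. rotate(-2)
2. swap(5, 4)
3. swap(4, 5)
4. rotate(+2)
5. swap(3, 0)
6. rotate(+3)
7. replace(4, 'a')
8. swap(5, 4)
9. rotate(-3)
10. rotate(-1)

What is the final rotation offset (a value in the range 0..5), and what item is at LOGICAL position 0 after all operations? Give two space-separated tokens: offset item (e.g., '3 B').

After op 1 (rotate(-2)): offset=4, physical=[A,B,C,D,E,F], logical=[E,F,A,B,C,D]
After op 2 (swap(5, 4)): offset=4, physical=[A,B,D,C,E,F], logical=[E,F,A,B,D,C]
After op 3 (swap(4, 5)): offset=4, physical=[A,B,C,D,E,F], logical=[E,F,A,B,C,D]
After op 4 (rotate(+2)): offset=0, physical=[A,B,C,D,E,F], logical=[A,B,C,D,E,F]
After op 5 (swap(3, 0)): offset=0, physical=[D,B,C,A,E,F], logical=[D,B,C,A,E,F]
After op 6 (rotate(+3)): offset=3, physical=[D,B,C,A,E,F], logical=[A,E,F,D,B,C]
After op 7 (replace(4, 'a')): offset=3, physical=[D,a,C,A,E,F], logical=[A,E,F,D,a,C]
After op 8 (swap(5, 4)): offset=3, physical=[D,C,a,A,E,F], logical=[A,E,F,D,C,a]
After op 9 (rotate(-3)): offset=0, physical=[D,C,a,A,E,F], logical=[D,C,a,A,E,F]
After op 10 (rotate(-1)): offset=5, physical=[D,C,a,A,E,F], logical=[F,D,C,a,A,E]

Answer: 5 F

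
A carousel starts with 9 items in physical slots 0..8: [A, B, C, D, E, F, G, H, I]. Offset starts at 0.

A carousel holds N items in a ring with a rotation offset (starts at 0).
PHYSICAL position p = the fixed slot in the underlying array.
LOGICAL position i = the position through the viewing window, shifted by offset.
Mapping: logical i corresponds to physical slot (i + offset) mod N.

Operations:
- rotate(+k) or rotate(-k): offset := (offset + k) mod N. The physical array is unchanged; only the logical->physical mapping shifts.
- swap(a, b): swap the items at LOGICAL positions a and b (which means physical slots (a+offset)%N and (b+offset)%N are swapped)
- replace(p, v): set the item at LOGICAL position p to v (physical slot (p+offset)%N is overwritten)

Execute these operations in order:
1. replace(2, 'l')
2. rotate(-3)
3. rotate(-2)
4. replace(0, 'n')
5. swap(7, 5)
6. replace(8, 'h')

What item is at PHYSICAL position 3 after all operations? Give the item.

After op 1 (replace(2, 'l')): offset=0, physical=[A,B,l,D,E,F,G,H,I], logical=[A,B,l,D,E,F,G,H,I]
After op 2 (rotate(-3)): offset=6, physical=[A,B,l,D,E,F,G,H,I], logical=[G,H,I,A,B,l,D,E,F]
After op 3 (rotate(-2)): offset=4, physical=[A,B,l,D,E,F,G,H,I], logical=[E,F,G,H,I,A,B,l,D]
After op 4 (replace(0, 'n')): offset=4, physical=[A,B,l,D,n,F,G,H,I], logical=[n,F,G,H,I,A,B,l,D]
After op 5 (swap(7, 5)): offset=4, physical=[l,B,A,D,n,F,G,H,I], logical=[n,F,G,H,I,l,B,A,D]
After op 6 (replace(8, 'h')): offset=4, physical=[l,B,A,h,n,F,G,H,I], logical=[n,F,G,H,I,l,B,A,h]

Answer: h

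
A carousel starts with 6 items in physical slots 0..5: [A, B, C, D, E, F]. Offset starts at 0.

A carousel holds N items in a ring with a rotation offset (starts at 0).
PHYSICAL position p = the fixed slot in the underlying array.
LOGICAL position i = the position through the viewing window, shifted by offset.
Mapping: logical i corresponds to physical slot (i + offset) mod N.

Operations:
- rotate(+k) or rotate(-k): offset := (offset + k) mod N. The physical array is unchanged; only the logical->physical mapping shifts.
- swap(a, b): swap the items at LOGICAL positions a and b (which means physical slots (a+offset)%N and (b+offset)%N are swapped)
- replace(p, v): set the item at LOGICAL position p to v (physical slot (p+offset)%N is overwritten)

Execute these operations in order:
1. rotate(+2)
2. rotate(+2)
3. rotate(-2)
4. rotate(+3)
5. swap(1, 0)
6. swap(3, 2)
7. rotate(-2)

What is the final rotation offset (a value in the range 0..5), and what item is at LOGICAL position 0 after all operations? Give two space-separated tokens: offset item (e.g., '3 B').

Answer: 3 D

Derivation:
After op 1 (rotate(+2)): offset=2, physical=[A,B,C,D,E,F], logical=[C,D,E,F,A,B]
After op 2 (rotate(+2)): offset=4, physical=[A,B,C,D,E,F], logical=[E,F,A,B,C,D]
After op 3 (rotate(-2)): offset=2, physical=[A,B,C,D,E,F], logical=[C,D,E,F,A,B]
After op 4 (rotate(+3)): offset=5, physical=[A,B,C,D,E,F], logical=[F,A,B,C,D,E]
After op 5 (swap(1, 0)): offset=5, physical=[F,B,C,D,E,A], logical=[A,F,B,C,D,E]
After op 6 (swap(3, 2)): offset=5, physical=[F,C,B,D,E,A], logical=[A,F,C,B,D,E]
After op 7 (rotate(-2)): offset=3, physical=[F,C,B,D,E,A], logical=[D,E,A,F,C,B]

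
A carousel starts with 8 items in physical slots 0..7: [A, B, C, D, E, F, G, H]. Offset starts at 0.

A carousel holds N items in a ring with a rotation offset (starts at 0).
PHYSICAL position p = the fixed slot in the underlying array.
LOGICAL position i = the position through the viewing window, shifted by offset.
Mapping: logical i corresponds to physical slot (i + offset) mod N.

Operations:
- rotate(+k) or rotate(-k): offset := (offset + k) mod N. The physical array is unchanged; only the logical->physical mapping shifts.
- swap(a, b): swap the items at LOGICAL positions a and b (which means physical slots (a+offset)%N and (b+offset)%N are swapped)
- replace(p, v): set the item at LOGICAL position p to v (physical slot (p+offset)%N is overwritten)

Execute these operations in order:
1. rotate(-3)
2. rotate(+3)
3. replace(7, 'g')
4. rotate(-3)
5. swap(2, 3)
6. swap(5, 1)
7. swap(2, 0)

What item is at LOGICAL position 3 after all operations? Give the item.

Answer: g

Derivation:
After op 1 (rotate(-3)): offset=5, physical=[A,B,C,D,E,F,G,H], logical=[F,G,H,A,B,C,D,E]
After op 2 (rotate(+3)): offset=0, physical=[A,B,C,D,E,F,G,H], logical=[A,B,C,D,E,F,G,H]
After op 3 (replace(7, 'g')): offset=0, physical=[A,B,C,D,E,F,G,g], logical=[A,B,C,D,E,F,G,g]
After op 4 (rotate(-3)): offset=5, physical=[A,B,C,D,E,F,G,g], logical=[F,G,g,A,B,C,D,E]
After op 5 (swap(2, 3)): offset=5, physical=[g,B,C,D,E,F,G,A], logical=[F,G,A,g,B,C,D,E]
After op 6 (swap(5, 1)): offset=5, physical=[g,B,G,D,E,F,C,A], logical=[F,C,A,g,B,G,D,E]
After op 7 (swap(2, 0)): offset=5, physical=[g,B,G,D,E,A,C,F], logical=[A,C,F,g,B,G,D,E]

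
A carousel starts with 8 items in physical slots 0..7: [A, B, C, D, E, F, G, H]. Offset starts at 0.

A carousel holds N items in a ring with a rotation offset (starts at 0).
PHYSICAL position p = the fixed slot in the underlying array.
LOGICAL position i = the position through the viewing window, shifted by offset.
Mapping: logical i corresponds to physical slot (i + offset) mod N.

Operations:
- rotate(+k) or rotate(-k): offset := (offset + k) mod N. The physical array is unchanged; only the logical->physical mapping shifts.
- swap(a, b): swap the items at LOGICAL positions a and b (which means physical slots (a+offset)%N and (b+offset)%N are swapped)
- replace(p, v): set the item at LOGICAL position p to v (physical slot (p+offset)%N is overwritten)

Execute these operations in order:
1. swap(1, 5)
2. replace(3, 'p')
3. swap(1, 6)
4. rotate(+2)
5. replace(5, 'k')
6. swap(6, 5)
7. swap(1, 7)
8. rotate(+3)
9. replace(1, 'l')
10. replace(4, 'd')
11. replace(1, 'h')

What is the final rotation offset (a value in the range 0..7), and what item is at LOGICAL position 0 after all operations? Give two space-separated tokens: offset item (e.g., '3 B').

Answer: 5 B

Derivation:
After op 1 (swap(1, 5)): offset=0, physical=[A,F,C,D,E,B,G,H], logical=[A,F,C,D,E,B,G,H]
After op 2 (replace(3, 'p')): offset=0, physical=[A,F,C,p,E,B,G,H], logical=[A,F,C,p,E,B,G,H]
After op 3 (swap(1, 6)): offset=0, physical=[A,G,C,p,E,B,F,H], logical=[A,G,C,p,E,B,F,H]
After op 4 (rotate(+2)): offset=2, physical=[A,G,C,p,E,B,F,H], logical=[C,p,E,B,F,H,A,G]
After op 5 (replace(5, 'k')): offset=2, physical=[A,G,C,p,E,B,F,k], logical=[C,p,E,B,F,k,A,G]
After op 6 (swap(6, 5)): offset=2, physical=[k,G,C,p,E,B,F,A], logical=[C,p,E,B,F,A,k,G]
After op 7 (swap(1, 7)): offset=2, physical=[k,p,C,G,E,B,F,A], logical=[C,G,E,B,F,A,k,p]
After op 8 (rotate(+3)): offset=5, physical=[k,p,C,G,E,B,F,A], logical=[B,F,A,k,p,C,G,E]
After op 9 (replace(1, 'l')): offset=5, physical=[k,p,C,G,E,B,l,A], logical=[B,l,A,k,p,C,G,E]
After op 10 (replace(4, 'd')): offset=5, physical=[k,d,C,G,E,B,l,A], logical=[B,l,A,k,d,C,G,E]
After op 11 (replace(1, 'h')): offset=5, physical=[k,d,C,G,E,B,h,A], logical=[B,h,A,k,d,C,G,E]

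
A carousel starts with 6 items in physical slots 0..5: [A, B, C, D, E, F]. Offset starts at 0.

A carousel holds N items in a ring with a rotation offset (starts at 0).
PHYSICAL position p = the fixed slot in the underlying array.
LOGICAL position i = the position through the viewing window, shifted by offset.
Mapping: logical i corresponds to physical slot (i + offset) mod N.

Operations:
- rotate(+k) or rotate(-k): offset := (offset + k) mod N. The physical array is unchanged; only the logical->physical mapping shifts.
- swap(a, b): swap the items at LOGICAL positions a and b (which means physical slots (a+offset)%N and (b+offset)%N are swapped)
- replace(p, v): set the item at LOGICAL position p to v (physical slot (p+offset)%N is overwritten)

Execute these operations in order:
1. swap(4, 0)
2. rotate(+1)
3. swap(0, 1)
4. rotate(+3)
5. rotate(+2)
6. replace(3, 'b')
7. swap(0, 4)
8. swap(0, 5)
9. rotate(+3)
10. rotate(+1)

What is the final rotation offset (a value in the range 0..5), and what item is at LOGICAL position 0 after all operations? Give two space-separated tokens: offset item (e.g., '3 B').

Answer: 4 E

Derivation:
After op 1 (swap(4, 0)): offset=0, physical=[E,B,C,D,A,F], logical=[E,B,C,D,A,F]
After op 2 (rotate(+1)): offset=1, physical=[E,B,C,D,A,F], logical=[B,C,D,A,F,E]
After op 3 (swap(0, 1)): offset=1, physical=[E,C,B,D,A,F], logical=[C,B,D,A,F,E]
After op 4 (rotate(+3)): offset=4, physical=[E,C,B,D,A,F], logical=[A,F,E,C,B,D]
After op 5 (rotate(+2)): offset=0, physical=[E,C,B,D,A,F], logical=[E,C,B,D,A,F]
After op 6 (replace(3, 'b')): offset=0, physical=[E,C,B,b,A,F], logical=[E,C,B,b,A,F]
After op 7 (swap(0, 4)): offset=0, physical=[A,C,B,b,E,F], logical=[A,C,B,b,E,F]
After op 8 (swap(0, 5)): offset=0, physical=[F,C,B,b,E,A], logical=[F,C,B,b,E,A]
After op 9 (rotate(+3)): offset=3, physical=[F,C,B,b,E,A], logical=[b,E,A,F,C,B]
After op 10 (rotate(+1)): offset=4, physical=[F,C,B,b,E,A], logical=[E,A,F,C,B,b]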